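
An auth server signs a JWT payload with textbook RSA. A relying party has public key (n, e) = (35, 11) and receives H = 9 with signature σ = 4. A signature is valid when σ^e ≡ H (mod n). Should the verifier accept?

σ^2 ≡ 4^2 = 16
σ^4 ≡ 16^2 = 256 ≡ 11
σ^8 ≡ 11^2 = 121 ≡ 16
11 = 8 + 2 + 1, so σ^11 ≡ 16·16·4 ≡ 9 (mod 35)
9 = H, so the signature checks out.

accept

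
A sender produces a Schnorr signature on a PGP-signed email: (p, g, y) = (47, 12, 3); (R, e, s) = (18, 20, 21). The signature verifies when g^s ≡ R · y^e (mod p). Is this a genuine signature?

forged

g^s mod p:
12^2 = 144 ≡ 3
12^4 ≡ 3^2 = 9
12^8 ≡ 9^2 = 81 ≡ 34
12^16 ≡ 34^2 = 1156 ≡ 28
21 = 16 + 4 + 1, so 12^21 ≡ 28·9·12 ≡ 16 (mod 47)
R · y^e mod p:
3^2 = 9
3^4 ≡ 9^2 = 81 ≡ 34
3^8 ≡ 34^2 = 1156 ≡ 28
3^16 ≡ 28^2 = 784 ≡ 32
20 = 16 + 4, so 3^20 ≡ 32·34 ≡ 7 (mod 47)
18·7 = 126 ≡ 32 (mod 47)
16 ≠ 32; the check fails.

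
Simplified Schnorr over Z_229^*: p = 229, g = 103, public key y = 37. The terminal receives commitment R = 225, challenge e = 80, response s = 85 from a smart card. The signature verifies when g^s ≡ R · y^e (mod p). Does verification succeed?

g^s mod p:
Squares mod 229: 103^1≡103, 103^2≡75, 103^4≡129, 103^8≡153, 103^16≡51, 103^32≡82, 103^64≡83
85 = 64 + 16 + 4 + 1, so 103^85 ≡ 83·51·129·103 ≡ 97 (mod 229)
R · y^e mod p:
Squares mod 229: 37^1≡37, 37^2≡224, 37^4≡25, 37^8≡167, 37^16≡180, 37^32≡111, 37^64≡184
80 = 64 + 16, so 37^80 ≡ 184·180 ≡ 144 (mod 229)
225·144 = 32400 ≡ 111 (mod 229)
97 ≠ 111; the check fails.

fails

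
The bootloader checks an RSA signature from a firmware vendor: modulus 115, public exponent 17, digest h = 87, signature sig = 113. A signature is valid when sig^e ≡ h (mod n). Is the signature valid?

invalid

sig^2 ≡ 113^2 = 12769 ≡ 4
sig^4 ≡ 4^2 = 16
sig^8 ≡ 16^2 = 256 ≡ 26
sig^16 ≡ 26^2 = 676 ≡ 101
17 = 16 + 1, so sig^17 ≡ 101·113 ≡ 28 (mod 115)
sig^17 mod 115 = 28, but h = 87.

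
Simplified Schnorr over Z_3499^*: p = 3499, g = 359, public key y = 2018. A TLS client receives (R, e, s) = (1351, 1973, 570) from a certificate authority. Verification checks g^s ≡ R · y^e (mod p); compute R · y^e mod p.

Squares mod 3499: 2018^1≡2018, 2018^2≡2987, 2018^4≡3218, 2018^8≡1983, 2018^16≡2912, 2018^32≡1667, 2018^64≡683, 2018^128≡1122, 2018^256≡2743, 2018^512≡1199, 2018^1024≡3011
1973 = 1024 + 512 + 256 + 128 + 32 + 16 + 4 + 1, so 2018^1973 ≡ 3011·1199·2743·1122·1667·2912·3218·2018 ≡ 1536 (mod 3499)
R · y^e ≡ 1351·1536 = 2075136 ≡ 229 (mod 3499)

229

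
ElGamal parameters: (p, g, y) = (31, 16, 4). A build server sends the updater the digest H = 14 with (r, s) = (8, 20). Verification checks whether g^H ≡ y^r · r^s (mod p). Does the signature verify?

verifies

Left side g^H mod p:
Squares mod 31: 16^1≡16, 16^2≡8, 16^4≡2, 16^8≡4
14 = 8 + 4 + 2, so 16^14 ≡ 4·2·8 ≡ 2 (mod 31)
Right side y^r · r^s mod p:
Squares mod 31: 4^1≡4, 4^2≡16, 4^4≡8, 4^8≡2
4^8 ≡ 2 (mod 31)
Squares mod 31: 8^1≡8, 8^2≡2, 8^4≡4, 8^8≡16, 8^16≡8
20 = 16 + 4, so 8^20 ≡ 8·4 ≡ 1 (mod 31)
2·1 = 2 ≡ 2 (mod 31)
2 ≡ 2 (mod 31), so the signature is genuine.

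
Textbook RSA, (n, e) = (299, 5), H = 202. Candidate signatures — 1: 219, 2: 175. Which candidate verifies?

1

Candidate 1: 219^5 mod 299 = 202
  → matches H = 202
Candidate 2: 175^5 mod 299 = 15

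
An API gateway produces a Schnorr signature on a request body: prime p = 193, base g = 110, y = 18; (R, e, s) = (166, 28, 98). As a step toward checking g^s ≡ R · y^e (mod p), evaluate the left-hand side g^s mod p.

134

110^98 mod 193 = 134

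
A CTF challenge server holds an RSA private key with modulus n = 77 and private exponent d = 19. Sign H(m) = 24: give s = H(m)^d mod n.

17

(H(m))^2 ≡ 24^2 = 576 ≡ 37
(H(m))^4 ≡ 37^2 = 1369 ≡ 60
(H(m))^8 ≡ 60^2 = 3600 ≡ 58
(H(m))^16 ≡ 58^2 = 3364 ≡ 53
19 = 16 + 2 + 1, so (H(m))^19 ≡ 53·37·24 ≡ 17 (mod 77)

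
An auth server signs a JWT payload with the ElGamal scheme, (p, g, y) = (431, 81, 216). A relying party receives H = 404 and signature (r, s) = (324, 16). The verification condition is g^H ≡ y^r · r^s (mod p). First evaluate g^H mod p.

Squares mod 431: 81^1≡81, 81^2≡96, 81^4≡165, 81^8≡72, 81^16≡12, 81^32≡144, 81^64≡48, 81^128≡149, 81^256≡220
404 = 256 + 128 + 16 + 4, so 81^404 ≡ 220·149·12·165 ≡ 110 (mod 431)

110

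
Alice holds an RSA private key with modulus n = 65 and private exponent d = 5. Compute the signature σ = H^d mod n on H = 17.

H^5 mod 65 = 62

62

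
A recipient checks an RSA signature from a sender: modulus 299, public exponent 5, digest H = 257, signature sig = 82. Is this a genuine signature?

genuine

sig^2 ≡ 82^2 = 6724 ≡ 146
sig^4 ≡ 146^2 = 21316 ≡ 87
5 = 4 + 1, so sig^5 ≡ 87·82 ≡ 257 (mod 299)
sig^5 mod 299 = 257 matches H.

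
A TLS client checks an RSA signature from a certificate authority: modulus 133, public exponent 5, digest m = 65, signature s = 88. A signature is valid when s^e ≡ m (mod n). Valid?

yes

Squares mod 133: s^1≡88, s^2≡30, s^4≡102
5 = 4 + 1, so s^5 ≡ 102·88 ≡ 65 (mod 133)
Since 65 equals the digest 65, verification succeeds.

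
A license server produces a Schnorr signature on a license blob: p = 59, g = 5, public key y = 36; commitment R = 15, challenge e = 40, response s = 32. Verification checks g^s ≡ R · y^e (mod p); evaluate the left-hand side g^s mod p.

7

5^32 mod 59 = 7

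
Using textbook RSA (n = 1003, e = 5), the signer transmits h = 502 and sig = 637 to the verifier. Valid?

yes

sig^2 ≡ 637^2 = 405769 ≡ 557
sig^4 ≡ 557^2 = 310249 ≡ 322
5 = 4 + 1, so sig^5 ≡ 322·637 ≡ 502 (mod 1003)
sig^5 mod 1003 = 502 matches h.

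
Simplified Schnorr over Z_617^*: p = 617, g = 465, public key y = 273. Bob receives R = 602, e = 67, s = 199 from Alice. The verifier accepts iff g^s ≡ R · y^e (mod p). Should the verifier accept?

g^s mod p:
465^199 mod 617 = 152
R · y^e mod p:
273^67 mod 617 = 273
602·273 = 164346 ≡ 224 (mod 617)
152 ≠ 224; the check fails.

reject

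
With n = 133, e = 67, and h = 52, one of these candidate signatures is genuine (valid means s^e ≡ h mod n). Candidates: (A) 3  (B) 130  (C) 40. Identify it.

A

Candidate A: Squares mod 133: 3^1≡3, 3^2≡9, 3^4≡81, 3^8≡44, 3^16≡74, 3^32≡23, 3^64≡130; 67 = 64 + 2 + 1, so 3^67 ≡ 130·9·3 ≡ 52 (mod 133)
  → matches h = 52
Candidate B: Squares mod 133: 130^1≡130, 130^2≡9, 130^4≡81, 130^8≡44, 130^16≡74, 130^32≡23, 130^64≡130; 67 = 64 + 2 + 1, so 130^67 ≡ 130·9·130 ≡ 81 (mod 133)
Candidate C: Squares mod 133: 40^1≡40, 40^2≡4, 40^4≡16, 40^8≡123, 40^16≡100, 40^32≡25, 40^64≡93; 67 = 64 + 2 + 1, so 40^67 ≡ 93·4·40 ≡ 117 (mod 133)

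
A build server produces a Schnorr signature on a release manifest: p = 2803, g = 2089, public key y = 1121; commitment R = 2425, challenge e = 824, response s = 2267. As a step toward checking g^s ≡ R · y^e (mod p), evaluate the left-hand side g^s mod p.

1698

Squares mod 2803: 2089^1≡2089, 2089^2≡2453, 2089^4≡1971, 2089^8≡2686, 2089^16≡2477, 2089^32≡2565, 2089^64≡584, 2089^128≡1893, 2089^256≡1215, 2089^512≡1847, 2089^1024≡158, 2089^2048≡2540
2267 = 2048 + 128 + 64 + 16 + 8 + 2 + 1, so 2089^2267 ≡ 2540·1893·584·2477·2686·2453·2089 ≡ 1698 (mod 2803)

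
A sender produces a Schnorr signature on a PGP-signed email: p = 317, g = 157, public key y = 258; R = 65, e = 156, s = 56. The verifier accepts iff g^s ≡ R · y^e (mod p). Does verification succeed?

passes

g^s mod p:
Squares mod 317: 157^1≡157, 157^2≡240, 157^4≡223, 157^8≡277, 157^16≡15, 157^32≡225
56 = 32 + 16 + 8, so 157^56 ≡ 225·15·277 ≡ 42 (mod 317)
R · y^e mod p:
Squares mod 317: 258^1≡258, 258^2≡311, 258^4≡36, 258^8≡28, 258^16≡150, 258^32≡310, 258^64≡49, 258^128≡182
156 = 128 + 16 + 8 + 4, so 258^156 ≡ 182·150·28·36 ≡ 264 (mod 317)
65·264 = 17160 ≡ 42 (mod 317)
42 ≡ 42 (mod 317); signature holds.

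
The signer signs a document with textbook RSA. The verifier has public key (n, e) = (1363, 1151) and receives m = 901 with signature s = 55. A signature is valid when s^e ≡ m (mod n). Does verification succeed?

passes

s^1151 mod 1363 = 901
Since 901 equals the digest 901, verification succeeds.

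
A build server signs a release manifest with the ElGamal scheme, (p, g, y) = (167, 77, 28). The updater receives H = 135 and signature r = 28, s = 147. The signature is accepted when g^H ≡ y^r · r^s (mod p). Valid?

yes

Left side g^H mod p:
77^135 mod 167 = 33
Right side y^r · r^s mod p:
28^28 mod 167 = 61
28^147 mod 167 = 121
61·121 = 7381 ≡ 33 (mod 167)
33 ≡ 33 (mod 167), so the signature is genuine.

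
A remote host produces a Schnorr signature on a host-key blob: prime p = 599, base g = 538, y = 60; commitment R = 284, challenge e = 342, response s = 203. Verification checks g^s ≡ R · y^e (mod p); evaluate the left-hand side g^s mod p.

231

538^2 = 289444 ≡ 127
538^4 ≡ 127^2 = 16129 ≡ 555
538^8 ≡ 555^2 = 308025 ≡ 139
538^16 ≡ 139^2 = 19321 ≡ 153
538^32 ≡ 153^2 = 23409 ≡ 48
538^64 ≡ 48^2 = 2304 ≡ 507
538^128 ≡ 507^2 = 257049 ≡ 78
203 = 128 + 64 + 8 + 2 + 1, so 538^203 ≡ 78·507·139·127·538 ≡ 231 (mod 599)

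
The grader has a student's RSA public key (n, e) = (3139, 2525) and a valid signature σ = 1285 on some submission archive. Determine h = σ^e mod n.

2508

σ^2 ≡ 1285^2 = 1651225 ≡ 111
σ^4 ≡ 111^2 = 12321 ≡ 2904
σ^8 ≡ 2904^2 = 8433216 ≡ 1862
σ^16 ≡ 1862^2 = 3467044 ≡ 1588
σ^32 ≡ 1588^2 = 2521744 ≡ 1127
σ^64 ≡ 1127^2 = 1270129 ≡ 1973
σ^128 ≡ 1973^2 = 3892729 ≡ 369
σ^256 ≡ 369^2 = 136161 ≡ 1184
σ^512 ≡ 1184^2 = 1401856 ≡ 1862
σ^1024 ≡ 1862^2 = 3467044 ≡ 1588
σ^2048 ≡ 1588^2 = 2521744 ≡ 1127
2525 = 2048 + 256 + 128 + 64 + 16 + 8 + 4 + 1, so σ^2525 ≡ 1127·1184·369·1973·1588·1862·2904·1285 ≡ 2508 (mod 3139)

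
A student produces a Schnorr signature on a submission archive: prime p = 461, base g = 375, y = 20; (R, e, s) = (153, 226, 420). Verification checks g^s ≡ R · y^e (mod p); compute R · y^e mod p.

298

20^2 = 400
20^4 ≡ 400^2 = 160000 ≡ 33
20^8 ≡ 33^2 = 1089 ≡ 167
20^16 ≡ 167^2 = 27889 ≡ 229
20^32 ≡ 229^2 = 52441 ≡ 348
20^64 ≡ 348^2 = 121104 ≡ 322
20^128 ≡ 322^2 = 103684 ≡ 420
226 = 128 + 64 + 32 + 2, so 20^226 ≡ 420·322·348·400 ≡ 14 (mod 461)
R · y^e ≡ 153·14 = 2142 ≡ 298 (mod 461)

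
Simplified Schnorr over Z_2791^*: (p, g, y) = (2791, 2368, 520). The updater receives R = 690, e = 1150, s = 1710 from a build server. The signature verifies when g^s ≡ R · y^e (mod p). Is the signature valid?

invalid

g^s mod p:
2368^2 = 5607424 ≡ 305
2368^4 ≡ 305^2 = 93025 ≡ 922
2368^8 ≡ 922^2 = 850084 ≡ 1620
2368^16 ≡ 1620^2 = 2624400 ≡ 860
2368^32 ≡ 860^2 = 739600 ≡ 2776
2368^64 ≡ 2776^2 = 7706176 ≡ 225
2368^128 ≡ 225^2 = 50625 ≡ 387
2368^256 ≡ 387^2 = 149769 ≡ 1846
2368^512 ≡ 1846^2 = 3407716 ≡ 2696
2368^1024 ≡ 2696^2 = 7268416 ≡ 652
1710 = 1024 + 512 + 128 + 32 + 8 + 4 + 2, so 2368^1710 ≡ 652·2696·387·2776·1620·922·305 ≡ 2315 (mod 2791)
R · y^e mod p:
520^2 = 270400 ≡ 2464
520^4 ≡ 2464^2 = 6071296 ≡ 871
520^8 ≡ 871^2 = 758641 ≡ 2280
520^16 ≡ 2280^2 = 5198400 ≡ 1558
520^32 ≡ 1558^2 = 2427364 ≡ 1985
520^64 ≡ 1985^2 = 3940225 ≡ 2124
520^128 ≡ 2124^2 = 4511376 ≡ 1120
520^256 ≡ 1120^2 = 1254400 ≡ 1241
520^512 ≡ 1241^2 = 1540081 ≡ 2240
520^1024 ≡ 2240^2 = 5017600 ≡ 2173
1150 = 1024 + 64 + 32 + 16 + 8 + 4 + 2, so 520^1150 ≡ 2173·2124·1985·1558·2280·871·2464 ≡ 734 (mod 2791)
690·734 = 506460 ≡ 1289 (mod 2791)
2315 ≠ 1289; the check fails.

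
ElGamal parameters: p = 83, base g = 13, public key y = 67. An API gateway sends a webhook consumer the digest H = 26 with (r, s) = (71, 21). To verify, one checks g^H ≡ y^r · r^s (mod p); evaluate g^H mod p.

59

13^2 = 169 ≡ 3
13^4 ≡ 3^2 = 9
13^8 ≡ 9^2 = 81
13^16 ≡ 81^2 = 6561 ≡ 4
26 = 16 + 8 + 2, so 13^26 ≡ 4·81·3 ≡ 59 (mod 83)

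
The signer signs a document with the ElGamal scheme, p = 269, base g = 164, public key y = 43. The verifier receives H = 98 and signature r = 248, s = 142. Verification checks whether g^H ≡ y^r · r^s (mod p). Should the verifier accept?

accept

Left side g^H mod p:
164^2 = 26896 ≡ 265
164^4 ≡ 265^2 = 70225 ≡ 16
164^8 ≡ 16^2 = 256
164^16 ≡ 256^2 = 65536 ≡ 169
164^32 ≡ 169^2 = 28561 ≡ 47
164^64 ≡ 47^2 = 2209 ≡ 57
98 = 64 + 32 + 2, so 164^98 ≡ 57·47·265 ≡ 44 (mod 269)
Right side y^r · r^s mod p:
43^2 = 1849 ≡ 235
43^4 ≡ 235^2 = 55225 ≡ 80
43^8 ≡ 80^2 = 6400 ≡ 213
43^16 ≡ 213^2 = 45369 ≡ 177
43^32 ≡ 177^2 = 31329 ≡ 125
43^64 ≡ 125^2 = 15625 ≡ 23
43^128 ≡ 23^2 = 529 ≡ 260
248 = 128 + 64 + 32 + 16 + 8, so 43^248 ≡ 260·23·125·177·213 ≡ 61 (mod 269)
248^2 = 61504 ≡ 172
248^4 ≡ 172^2 = 29584 ≡ 263
248^8 ≡ 263^2 = 69169 ≡ 36
248^16 ≡ 36^2 = 1296 ≡ 220
248^32 ≡ 220^2 = 48400 ≡ 249
248^64 ≡ 249^2 = 62001 ≡ 131
248^128 ≡ 131^2 = 17161 ≡ 214
142 = 128 + 8 + 4 + 2, so 248^142 ≡ 214·36·263·172 ≡ 36 (mod 269)
61·36 = 2196 ≡ 44 (mod 269)
44 ≡ 44 (mod 269), so the signature is genuine.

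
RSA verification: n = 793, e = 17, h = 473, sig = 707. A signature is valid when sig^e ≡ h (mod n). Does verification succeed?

sig^17 mod 793 = 473
sig^17 mod 793 = 473 matches h.

passes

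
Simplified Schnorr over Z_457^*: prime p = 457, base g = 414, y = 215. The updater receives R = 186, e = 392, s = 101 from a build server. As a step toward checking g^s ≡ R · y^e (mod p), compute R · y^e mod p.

215^2 = 46225 ≡ 68
215^4 ≡ 68^2 = 4624 ≡ 54
215^8 ≡ 54^2 = 2916 ≡ 174
215^16 ≡ 174^2 = 30276 ≡ 114
215^32 ≡ 114^2 = 12996 ≡ 200
215^64 ≡ 200^2 = 40000 ≡ 241
215^128 ≡ 241^2 = 58081 ≡ 42
215^256 ≡ 42^2 = 1764 ≡ 393
392 = 256 + 128 + 8, so 215^392 ≡ 393·42·174 ≡ 256 (mod 457)
R · y^e ≡ 186·256 = 47616 ≡ 88 (mod 457)

88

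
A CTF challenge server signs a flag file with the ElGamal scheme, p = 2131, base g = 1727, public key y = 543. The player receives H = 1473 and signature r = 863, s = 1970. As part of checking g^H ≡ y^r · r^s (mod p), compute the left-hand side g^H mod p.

1536

1727^1473 mod 2131 = 1536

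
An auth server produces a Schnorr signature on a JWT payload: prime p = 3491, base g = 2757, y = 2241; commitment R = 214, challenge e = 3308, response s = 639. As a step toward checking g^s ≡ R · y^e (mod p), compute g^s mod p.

2110

2757^2 = 7601049 ≡ 1142
2757^4 ≡ 1142^2 = 1304164 ≡ 2021
2757^8 ≡ 2021^2 = 4084441 ≡ 3462
2757^16 ≡ 3462^2 = 11985444 ≡ 841
2757^32 ≡ 841^2 = 707281 ≡ 2099
2757^64 ≡ 2099^2 = 4405801 ≡ 159
2757^128 ≡ 159^2 = 25281 ≡ 844
2757^256 ≡ 844^2 = 712336 ≡ 172
2757^512 ≡ 172^2 = 29584 ≡ 1656
639 = 512 + 64 + 32 + 16 + 8 + 4 + 2 + 1, so 2757^639 ≡ 1656·159·2099·841·3462·2021·1142·2757 ≡ 2110 (mod 3491)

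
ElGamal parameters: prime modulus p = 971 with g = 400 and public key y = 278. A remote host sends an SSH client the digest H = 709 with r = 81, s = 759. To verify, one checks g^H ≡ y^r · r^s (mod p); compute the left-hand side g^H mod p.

765

400^2 = 160000 ≡ 756
400^4 ≡ 756^2 = 571536 ≡ 588
400^8 ≡ 588^2 = 345744 ≡ 68
400^16 ≡ 68^2 = 4624 ≡ 740
400^32 ≡ 740^2 = 547600 ≡ 927
400^64 ≡ 927^2 = 859329 ≡ 965
400^128 ≡ 965^2 = 931225 ≡ 36
400^256 ≡ 36^2 = 1296 ≡ 325
400^512 ≡ 325^2 = 105625 ≡ 757
709 = 512 + 128 + 64 + 4 + 1, so 400^709 ≡ 757·36·965·588·400 ≡ 765 (mod 971)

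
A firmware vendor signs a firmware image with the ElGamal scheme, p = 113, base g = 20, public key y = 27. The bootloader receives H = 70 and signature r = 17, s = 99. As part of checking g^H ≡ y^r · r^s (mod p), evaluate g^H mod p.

44

Squares mod 113: 20^1≡20, 20^2≡61, 20^4≡105, 20^8≡64, 20^16≡28, 20^32≡106, 20^64≡49
70 = 64 + 4 + 2, so 20^70 ≡ 49·105·61 ≡ 44 (mod 113)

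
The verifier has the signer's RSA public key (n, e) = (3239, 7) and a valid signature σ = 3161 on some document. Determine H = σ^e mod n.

2608

Squares mod 3239: σ^1≡3161, σ^2≡2845, σ^4≡3003
7 = 4 + 2 + 1, so σ^7 ≡ 3003·2845·3161 ≡ 2608 (mod 3239)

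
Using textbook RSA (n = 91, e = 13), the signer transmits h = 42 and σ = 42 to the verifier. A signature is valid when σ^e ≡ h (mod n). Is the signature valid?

valid

σ^2 ≡ 42^2 = 1764 ≡ 35
σ^4 ≡ 35^2 = 1225 ≡ 42
σ^8 ≡ 42^2 = 1764 ≡ 35
13 = 8 + 4 + 1, so σ^13 ≡ 35·42·42 ≡ 42 (mod 91)
42 = h, so the signature checks out.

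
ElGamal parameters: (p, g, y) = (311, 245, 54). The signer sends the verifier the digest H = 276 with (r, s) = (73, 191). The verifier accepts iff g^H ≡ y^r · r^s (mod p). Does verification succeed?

Left side g^H mod p:
Squares mod 311: 245^1≡245, 245^2≡2, 245^4≡4, 245^8≡16, 245^16≡256, 245^32≡226, 245^64≡72, 245^128≡208, 245^256≡35
276 = 256 + 16 + 4, so 245^276 ≡ 35·256·4 ≡ 75 (mod 311)
Right side y^r · r^s mod p:
Squares mod 311: 54^1≡54, 54^2≡117, 54^4≡5, 54^8≡25, 54^16≡3, 54^32≡9, 54^64≡81
73 = 64 + 8 + 1, so 54^73 ≡ 81·25·54 ≡ 189 (mod 311)
Squares mod 311: 73^1≡73, 73^2≡42, 73^4≡209, 73^8≡141, 73^16≡288, 73^32≡218, 73^64≡252, 73^128≡60
191 = 128 + 32 + 16 + 8 + 4 + 2 + 1, so 73^191 ≡ 60·218·288·141·209·42·73 ≡ 156 (mod 311)
189·156 = 29484 ≡ 250 (mod 311)
75 ≠ 250, so verification fails.

fails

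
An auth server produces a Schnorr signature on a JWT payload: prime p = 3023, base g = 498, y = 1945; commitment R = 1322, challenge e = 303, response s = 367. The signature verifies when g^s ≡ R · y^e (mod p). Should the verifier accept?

reject

g^s mod p:
498^2 = 248004 ≡ 118
498^4 ≡ 118^2 = 13924 ≡ 1832
498^8 ≡ 1832^2 = 3356224 ≡ 694
498^16 ≡ 694^2 = 481636 ≡ 979
498^32 ≡ 979^2 = 958441 ≡ 150
498^64 ≡ 150^2 = 22500 ≡ 1339
498^128 ≡ 1339^2 = 1792921 ≡ 282
498^256 ≡ 282^2 = 79524 ≡ 926
367 = 256 + 64 + 32 + 8 + 4 + 2 + 1, so 498^367 ≡ 926·1339·150·694·1832·118·498 ≡ 495 (mod 3023)
R · y^e mod p:
1945^2 = 3783025 ≡ 1252
1945^4 ≡ 1252^2 = 1567504 ≡ 1590
1945^8 ≡ 1590^2 = 2528100 ≡ 872
1945^16 ≡ 872^2 = 760384 ≡ 1611
1945^32 ≡ 1611^2 = 2595321 ≡ 1587
1945^64 ≡ 1587^2 = 2518569 ≡ 410
1945^128 ≡ 410^2 = 168100 ≡ 1835
1945^256 ≡ 1835^2 = 3367225 ≡ 2626
303 = 256 + 32 + 8 + 4 + 2 + 1, so 1945^303 ≡ 2626·1587·872·1590·1252·1945 ≡ 880 (mod 3023)
1322·880 = 1163360 ≡ 2528 (mod 3023)
495 ≠ 2528; the check fails.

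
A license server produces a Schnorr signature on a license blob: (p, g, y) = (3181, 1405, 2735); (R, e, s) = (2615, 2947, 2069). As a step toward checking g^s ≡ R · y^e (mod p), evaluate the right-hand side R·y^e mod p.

2735^2 = 7480225 ≡ 1694
2735^4 ≡ 1694^2 = 2869636 ≡ 374
2735^8 ≡ 374^2 = 139876 ≡ 3093
2735^16 ≡ 3093^2 = 9566649 ≡ 1382
2735^32 ≡ 1382^2 = 1909924 ≡ 1324
2735^64 ≡ 1324^2 = 1752976 ≡ 245
2735^128 ≡ 245^2 = 60025 ≡ 2767
2735^256 ≡ 2767^2 = 7656289 ≡ 2803
2735^512 ≡ 2803^2 = 7856809 ≡ 2920
2735^1024 ≡ 2920^2 = 8526400 ≡ 1320
2735^2048 ≡ 1320^2 = 1742400 ≡ 2393
2947 = 2048 + 512 + 256 + 128 + 2 + 1, so 2735^2947 ≡ 2393·2920·2803·2767·1694·2735 ≡ 1420 (mod 3181)
R · y^e ≡ 2615·1420 = 3713300 ≡ 1073 (mod 3181)

1073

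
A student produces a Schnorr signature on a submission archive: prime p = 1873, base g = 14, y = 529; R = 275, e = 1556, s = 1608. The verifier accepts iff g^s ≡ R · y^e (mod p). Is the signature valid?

valid

g^s mod p:
14^2 = 196
14^4 ≡ 196^2 = 38416 ≡ 956
14^8 ≡ 956^2 = 913936 ≡ 1785
14^16 ≡ 1785^2 = 3186225 ≡ 252
14^32 ≡ 252^2 = 63504 ≡ 1695
14^64 ≡ 1695^2 = 2873025 ≡ 1716
14^128 ≡ 1716^2 = 2944656 ≡ 300
14^256 ≡ 300^2 = 90000 ≡ 96
14^512 ≡ 96^2 = 9216 ≡ 1724
14^1024 ≡ 1724^2 = 2972176 ≡ 1598
1608 = 1024 + 512 + 64 + 8, so 14^1608 ≡ 1598·1724·1716·1785 ≡ 96 (mod 1873)
R · y^e mod p:
529^2 = 279841 ≡ 764
529^4 ≡ 764^2 = 583696 ≡ 1193
529^8 ≡ 1193^2 = 1423249 ≡ 1642
529^16 ≡ 1642^2 = 2696164 ≡ 917
529^32 ≡ 917^2 = 840889 ≡ 1785
529^64 ≡ 1785^2 = 3186225 ≡ 252
529^128 ≡ 252^2 = 63504 ≡ 1695
529^256 ≡ 1695^2 = 2873025 ≡ 1716
529^512 ≡ 1716^2 = 2944656 ≡ 300
529^1024 ≡ 300^2 = 90000 ≡ 96
1556 = 1024 + 512 + 16 + 4, so 529^1556 ≡ 96·300·917·1193 ≡ 157 (mod 1873)
275·157 = 43175 ≡ 96 (mod 1873)
96 ≡ 96 (mod 1873); signature holds.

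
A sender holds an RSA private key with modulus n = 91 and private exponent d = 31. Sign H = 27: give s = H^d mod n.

27

H^2 ≡ 27^2 = 729 ≡ 1
H^4 ≡ 1^2 = 1
H^8 ≡ 1^2 = 1
H^16 ≡ 1^2 = 1
31 = 16 + 8 + 4 + 2 + 1, so H^31 ≡ 1·1·1·1·27 ≡ 27 (mod 91)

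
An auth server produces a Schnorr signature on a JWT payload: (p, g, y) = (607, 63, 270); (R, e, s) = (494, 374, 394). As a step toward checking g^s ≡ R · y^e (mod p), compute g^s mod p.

Squares mod 607: 63^1≡63, 63^2≡327, 63^4≡97, 63^8≡304, 63^16≡152, 63^32≡38, 63^64≡230, 63^128≡91, 63^256≡390
394 = 256 + 128 + 8 + 2, so 63^394 ≡ 390·91·304·327 ≡ 302 (mod 607)

302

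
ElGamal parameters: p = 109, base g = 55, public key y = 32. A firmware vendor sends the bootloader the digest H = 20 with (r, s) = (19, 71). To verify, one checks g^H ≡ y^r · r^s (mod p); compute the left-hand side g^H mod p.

Squares mod 109: 55^1≡55, 55^2≡82, 55^4≡75, 55^8≡66, 55^16≡105
20 = 16 + 4, so 55^20 ≡ 105·75 ≡ 27 (mod 109)

27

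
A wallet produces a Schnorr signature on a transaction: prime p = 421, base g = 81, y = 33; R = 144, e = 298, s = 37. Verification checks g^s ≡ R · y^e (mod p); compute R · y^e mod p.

33^2 = 1089 ≡ 247
33^4 ≡ 247^2 = 61009 ≡ 385
33^8 ≡ 385^2 = 148225 ≡ 33
33^16 ≡ 33^2 = 1089 ≡ 247
33^32 ≡ 247^2 = 61009 ≡ 385
33^64 ≡ 385^2 = 148225 ≡ 33
33^128 ≡ 33^2 = 1089 ≡ 247
33^256 ≡ 247^2 = 61009 ≡ 385
298 = 256 + 32 + 8 + 2, so 33^298 ≡ 385·385·33·247 ≡ 385 (mod 421)
R · y^e ≡ 144·385 = 55440 ≡ 289 (mod 421)

289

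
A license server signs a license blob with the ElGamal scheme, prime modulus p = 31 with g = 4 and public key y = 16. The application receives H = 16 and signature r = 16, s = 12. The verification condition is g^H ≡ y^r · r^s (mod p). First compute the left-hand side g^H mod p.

4^2 = 16
4^4 ≡ 16^2 = 256 ≡ 8
4^8 ≡ 8^2 = 64 ≡ 2
4^16 ≡ 2^2 = 4

4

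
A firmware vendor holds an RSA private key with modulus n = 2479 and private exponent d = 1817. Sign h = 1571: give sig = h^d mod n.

2048

Squares mod 2479: h^1≡1571, h^2≡1436, h^4≡2047, h^8≡699, h^16≡238, h^32≡2106, h^64≡305, h^128≡1302, h^256≡2047, h^512≡699, h^1024≡238
1817 = 1024 + 512 + 256 + 16 + 8 + 1, so h^1817 ≡ 238·699·2047·238·699·1571 ≡ 2048 (mod 2479)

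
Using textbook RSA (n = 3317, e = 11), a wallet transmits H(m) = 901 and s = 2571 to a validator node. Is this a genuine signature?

s^11 mod 3317 = 2416
The recovered value 2416 does not match the digest 901.

forged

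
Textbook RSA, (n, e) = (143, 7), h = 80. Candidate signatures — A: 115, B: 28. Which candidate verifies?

Candidate A: Squares mod 143: 115^1≡115, 115^2≡69, 115^4≡42; 7 = 4 + 2 + 1, so 115^7 ≡ 42·69·115 ≡ 80 (mod 143)
  → matches h = 80
Candidate B: Squares mod 143: 28^1≡28, 28^2≡69, 28^4≡42; 7 = 4 + 2 + 1, so 28^7 ≡ 42·69·28 ≡ 63 (mod 143)

A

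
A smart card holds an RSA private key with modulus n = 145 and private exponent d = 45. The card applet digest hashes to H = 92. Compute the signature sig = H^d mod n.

67

H^2 ≡ 92^2 = 8464 ≡ 54
H^4 ≡ 54^2 = 2916 ≡ 16
H^8 ≡ 16^2 = 256 ≡ 111
H^16 ≡ 111^2 = 12321 ≡ 141
H^32 ≡ 141^2 = 19881 ≡ 16
45 = 32 + 8 + 4 + 1, so H^45 ≡ 16·111·16·92 ≡ 67 (mod 145)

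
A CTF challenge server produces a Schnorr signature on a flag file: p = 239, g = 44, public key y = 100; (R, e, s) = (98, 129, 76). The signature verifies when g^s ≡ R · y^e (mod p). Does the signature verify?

verifies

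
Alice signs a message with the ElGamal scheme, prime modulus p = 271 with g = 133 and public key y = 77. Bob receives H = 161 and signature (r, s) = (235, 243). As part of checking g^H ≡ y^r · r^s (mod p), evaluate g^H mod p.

142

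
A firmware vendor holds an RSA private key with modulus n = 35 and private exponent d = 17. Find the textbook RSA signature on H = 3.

33

H^17 mod 35 = 33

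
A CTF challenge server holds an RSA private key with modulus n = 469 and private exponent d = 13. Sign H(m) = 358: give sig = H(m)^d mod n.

(H(m))^2 ≡ 358^2 = 128164 ≡ 127
(H(m))^4 ≡ 127^2 = 16129 ≡ 183
(H(m))^8 ≡ 183^2 = 33489 ≡ 190
13 = 8 + 4 + 1, so (H(m))^13 ≡ 190·183·358 ≡ 400 (mod 469)

400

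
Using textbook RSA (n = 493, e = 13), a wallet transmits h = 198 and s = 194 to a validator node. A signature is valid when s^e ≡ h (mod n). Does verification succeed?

s^2 ≡ 194^2 = 37636 ≡ 168
s^4 ≡ 168^2 = 28224 ≡ 123
s^8 ≡ 123^2 = 15129 ≡ 339
13 = 8 + 4 + 1, so s^13 ≡ 339·123·194 ≡ 74 (mod 493)
74 ≠ 198, so verification fails.

fails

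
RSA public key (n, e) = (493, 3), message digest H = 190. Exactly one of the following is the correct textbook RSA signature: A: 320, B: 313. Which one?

Candidate A: Squares mod 493: 320^1≡320, 320^2≡349; 3 = 2 + 1, so 320^3 ≡ 349·320 ≡ 262 (mod 493)
Candidate B: Squares mod 493: 313^1≡313, 313^2≡355; 3 = 2 + 1, so 313^3 ≡ 355·313 ≡ 190 (mod 493)
  → matches H = 190

B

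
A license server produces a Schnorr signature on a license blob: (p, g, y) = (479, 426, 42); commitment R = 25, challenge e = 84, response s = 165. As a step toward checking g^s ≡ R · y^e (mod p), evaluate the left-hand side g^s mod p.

218

426^2 = 181476 ≡ 414
426^4 ≡ 414^2 = 171396 ≡ 393
426^8 ≡ 393^2 = 154449 ≡ 211
426^16 ≡ 211^2 = 44521 ≡ 453
426^32 ≡ 453^2 = 205209 ≡ 197
426^64 ≡ 197^2 = 38809 ≡ 10
426^128 ≡ 10^2 = 100
165 = 128 + 32 + 4 + 1, so 426^165 ≡ 100·197·393·426 ≡ 218 (mod 479)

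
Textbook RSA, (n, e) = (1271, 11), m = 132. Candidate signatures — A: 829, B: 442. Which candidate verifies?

Candidate A: 829^11 mod 1271 = 1139
Candidate B: 442^11 mod 1271 = 132
  → matches m = 132

B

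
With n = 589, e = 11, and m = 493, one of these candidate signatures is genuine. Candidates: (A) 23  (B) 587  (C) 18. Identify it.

Candidate A: Squares mod 589: 23^1≡23, 23^2≡529, 23^4≡66, 23^8≡233; 11 = 8 + 2 + 1, so 23^11 ≡ 233·529·23 ≡ 54 (mod 589)
Candidate B: Squares mod 589: 587^1≡587, 587^2≡4, 587^4≡16, 587^8≡256; 11 = 8 + 2 + 1, so 587^11 ≡ 256·4·587 ≡ 308 (mod 589)
Candidate C: Squares mod 589: 18^1≡18, 18^2≡324, 18^4≡134, 18^8≡286; 11 = 8 + 2 + 1, so 18^11 ≡ 286·324·18 ≡ 493 (mod 589)
  → matches m = 493

C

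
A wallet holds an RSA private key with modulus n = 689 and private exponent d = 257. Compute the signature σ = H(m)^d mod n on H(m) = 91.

78

(H(m))^257 mod 689 = 78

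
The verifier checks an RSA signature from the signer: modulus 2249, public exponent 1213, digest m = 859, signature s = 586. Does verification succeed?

passes

Squares mod 2249: s^1≡586, s^2≡1548, s^4≡1119, s^8≡1717, s^16≡1899, s^32≡1054, s^64≡2159, s^128≡1353, s^256≡2172, s^512≡1431, s^1024≡1171
1213 = 1024 + 128 + 32 + 16 + 8 + 4 + 1, so s^1213 ≡ 1171·1353·1054·1899·1717·1119·586 ≡ 859 (mod 2249)
Since 859 equals the digest 859, verification succeeds.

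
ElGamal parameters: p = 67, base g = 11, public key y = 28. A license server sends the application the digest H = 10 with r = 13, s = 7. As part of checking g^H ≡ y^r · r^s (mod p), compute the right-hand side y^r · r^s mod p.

21

Squares mod 67: 28^1≡28, 28^2≡47, 28^4≡65, 28^8≡4
13 = 8 + 4 + 1, so 28^13 ≡ 4·65·28 ≡ 44 (mod 67)
Squares mod 67: 13^1≡13, 13^2≡35, 13^4≡19
7 = 4 + 2 + 1, so 13^7 ≡ 19·35·13 ≡ 2 (mod 67)
y^r · r^s ≡ 44·2 = 88 ≡ 21 (mod 67)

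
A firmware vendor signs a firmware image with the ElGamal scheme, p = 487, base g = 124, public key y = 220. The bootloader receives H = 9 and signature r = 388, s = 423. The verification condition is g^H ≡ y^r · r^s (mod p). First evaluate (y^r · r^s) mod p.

41

220^2 = 48400 ≡ 187
220^4 ≡ 187^2 = 34969 ≡ 392
220^8 ≡ 392^2 = 153664 ≡ 259
220^16 ≡ 259^2 = 67081 ≡ 362
220^32 ≡ 362^2 = 131044 ≡ 41
220^64 ≡ 41^2 = 1681 ≡ 220
220^128 ≡ 220^2 = 48400 ≡ 187
220^256 ≡ 187^2 = 34969 ≡ 392
388 = 256 + 128 + 4, so 220^388 ≡ 392·187·392 ≡ 220 (mod 487)
388^2 = 150544 ≡ 61
388^4 ≡ 61^2 = 3721 ≡ 312
388^8 ≡ 312^2 = 97344 ≡ 431
388^16 ≡ 431^2 = 185761 ≡ 214
388^32 ≡ 214^2 = 45796 ≡ 18
388^64 ≡ 18^2 = 324
388^128 ≡ 324^2 = 104976 ≡ 271
388^256 ≡ 271^2 = 73441 ≡ 391
423 = 256 + 128 + 32 + 4 + 2 + 1, so 388^423 ≡ 391·271·18·312·61·388 ≡ 392 (mod 487)
y^r · r^s ≡ 220·392 = 86240 ≡ 41 (mod 487)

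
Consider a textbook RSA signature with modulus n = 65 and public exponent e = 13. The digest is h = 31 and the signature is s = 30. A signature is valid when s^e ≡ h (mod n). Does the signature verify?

does not verify

s^2 ≡ 30^2 = 900 ≡ 55
s^4 ≡ 55^2 = 3025 ≡ 35
s^8 ≡ 35^2 = 1225 ≡ 55
13 = 8 + 4 + 1, so s^13 ≡ 55·35·30 ≡ 30 (mod 65)
The recovered value 30 does not match the digest 31.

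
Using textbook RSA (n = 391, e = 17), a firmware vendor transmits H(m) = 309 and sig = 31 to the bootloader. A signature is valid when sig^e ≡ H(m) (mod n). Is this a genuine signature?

forged

Squares mod 391: sig^1≡31, sig^2≡179, sig^4≡370, sig^8≡50, sig^16≡154
17 = 16 + 1, so sig^17 ≡ 154·31 ≡ 82 (mod 391)
82 ≠ 309, so verification fails.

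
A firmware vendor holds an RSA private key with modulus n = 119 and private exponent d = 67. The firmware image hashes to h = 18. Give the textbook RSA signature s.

18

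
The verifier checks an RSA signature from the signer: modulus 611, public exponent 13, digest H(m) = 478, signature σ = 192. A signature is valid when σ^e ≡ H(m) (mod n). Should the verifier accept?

σ^2 ≡ 192^2 = 36864 ≡ 204
σ^4 ≡ 204^2 = 41616 ≡ 68
σ^8 ≡ 68^2 = 4624 ≡ 347
13 = 8 + 4 + 1, so σ^13 ≡ 347·68·192 ≡ 478 (mod 611)
Since 478 equals the digest 478, verification succeeds.

accept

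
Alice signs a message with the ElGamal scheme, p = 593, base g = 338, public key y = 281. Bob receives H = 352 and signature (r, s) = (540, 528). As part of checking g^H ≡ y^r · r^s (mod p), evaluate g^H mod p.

338^2 = 114244 ≡ 388
338^4 ≡ 388^2 = 150544 ≡ 515
338^8 ≡ 515^2 = 265225 ≡ 154
338^16 ≡ 154^2 = 23716 ≡ 589
338^32 ≡ 589^2 = 346921 ≡ 16
338^64 ≡ 16^2 = 256
338^128 ≡ 256^2 = 65536 ≡ 306
338^256 ≡ 306^2 = 93636 ≡ 535
352 = 256 + 64 + 32, so 338^352 ≡ 535·256·16 ≡ 225 (mod 593)

225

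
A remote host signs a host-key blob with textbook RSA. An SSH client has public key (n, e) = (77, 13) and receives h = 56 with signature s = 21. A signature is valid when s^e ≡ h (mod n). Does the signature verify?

s^13 mod 77 = 21
21 ≠ 56, so verification fails.

does not verify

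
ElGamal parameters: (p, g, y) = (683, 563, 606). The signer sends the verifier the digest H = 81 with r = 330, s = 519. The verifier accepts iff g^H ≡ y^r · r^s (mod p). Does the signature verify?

verifies

Left side g^H mod p:
563^2 = 316969 ≡ 57
563^4 ≡ 57^2 = 3249 ≡ 517
563^8 ≡ 517^2 = 267289 ≡ 236
563^16 ≡ 236^2 = 55696 ≡ 373
563^32 ≡ 373^2 = 139129 ≡ 480
563^64 ≡ 480^2 = 230400 ≡ 229
81 = 64 + 16 + 1, so 563^81 ≡ 229·373·563 ≡ 424 (mod 683)
Right side y^r · r^s mod p:
606^2 = 367236 ≡ 465
606^4 ≡ 465^2 = 216225 ≡ 397
606^8 ≡ 397^2 = 157609 ≡ 519
606^16 ≡ 519^2 = 269361 ≡ 259
606^32 ≡ 259^2 = 67081 ≡ 147
606^64 ≡ 147^2 = 21609 ≡ 436
606^128 ≡ 436^2 = 190096 ≡ 222
606^256 ≡ 222^2 = 49284 ≡ 108
330 = 256 + 64 + 8 + 2, so 606^330 ≡ 108·436·519·465 ≡ 358 (mod 683)
330^2 = 108900 ≡ 303
330^4 ≡ 303^2 = 91809 ≡ 287
330^8 ≡ 287^2 = 82369 ≡ 409
330^16 ≡ 409^2 = 167281 ≡ 629
330^32 ≡ 629^2 = 395641 ≡ 184
330^64 ≡ 184^2 = 33856 ≡ 389
330^128 ≡ 389^2 = 151321 ≡ 378
330^256 ≡ 378^2 = 142884 ≡ 137
330^512 ≡ 137^2 = 18769 ≡ 328
519 = 512 + 4 + 2 + 1, so 330^519 ≡ 328·287·303·330 ≡ 5 (mod 683)
358·5 = 1790 ≡ 424 (mod 683)
424 ≡ 424 (mod 683), so the signature is genuine.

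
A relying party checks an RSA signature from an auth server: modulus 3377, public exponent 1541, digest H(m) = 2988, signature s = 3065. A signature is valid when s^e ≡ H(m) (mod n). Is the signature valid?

Squares mod 3377: s^1≡3065, s^2≡2788, s^4≡2467, s^8≡735, s^16≡3282, s^32≡2271, s^64≡762, s^128≡3177, s^256≡2853, s^512≡1039, s^1024≡2258
1541 = 1024 + 512 + 4 + 1, so s^1541 ≡ 2258·1039·2467·3065 ≡ 2988 (mod 3377)
s^1541 mod 3377 = 2988 matches H(m).

valid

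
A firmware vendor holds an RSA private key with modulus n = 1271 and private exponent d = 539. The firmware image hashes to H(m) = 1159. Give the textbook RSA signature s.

354

(H(m))^539 mod 1271 = 354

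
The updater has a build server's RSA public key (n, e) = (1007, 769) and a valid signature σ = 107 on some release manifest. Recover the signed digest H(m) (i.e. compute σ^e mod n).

Squares mod 1007: σ^1≡107, σ^2≡372, σ^4≡425, σ^8≡372, σ^16≡425, σ^32≡372, σ^64≡425, σ^128≡372, σ^256≡425, σ^512≡372
769 = 512 + 256 + 1, so σ^769 ≡ 372·425·107 ≡ 107 (mod 1007)

107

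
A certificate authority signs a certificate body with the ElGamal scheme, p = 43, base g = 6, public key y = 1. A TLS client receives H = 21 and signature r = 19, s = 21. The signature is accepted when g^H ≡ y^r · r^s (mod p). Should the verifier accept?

Left side g^H mod p:
6^21 mod 43 = 1
Right side y^r · r^s mod p:
1^19 mod 43 = 1
19^21 mod 43 = 42
1·42 = 42 ≡ 42 (mod 43)
1 ≠ 42, so verification fails.

reject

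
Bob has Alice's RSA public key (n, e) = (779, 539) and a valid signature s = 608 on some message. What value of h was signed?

703

s^2 ≡ 608^2 = 369664 ≡ 418
s^4 ≡ 418^2 = 174724 ≡ 228
s^8 ≡ 228^2 = 51984 ≡ 570
s^16 ≡ 570^2 = 324900 ≡ 57
s^32 ≡ 57^2 = 3249 ≡ 133
s^64 ≡ 133^2 = 17689 ≡ 551
s^128 ≡ 551^2 = 303601 ≡ 570
s^256 ≡ 570^2 = 324900 ≡ 57
s^512 ≡ 57^2 = 3249 ≡ 133
539 = 512 + 16 + 8 + 2 + 1, so s^539 ≡ 133·57·570·418·608 ≡ 703 (mod 779)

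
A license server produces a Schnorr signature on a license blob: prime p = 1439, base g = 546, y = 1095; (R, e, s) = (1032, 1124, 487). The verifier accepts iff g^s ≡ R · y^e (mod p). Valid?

g^s mod p:
Squares mod 1439: 546^1≡546, 546^2≡243, 546^4≡50, 546^8≡1061, 546^16≡423, 546^32≡493, 546^64≡1297, 546^128≡18, 546^256≡324
487 = 256 + 128 + 64 + 32 + 4 + 2 + 1, so 546^487 ≡ 324·18·1297·493·50·243·546 ≡ 1213 (mod 1439)
R · y^e mod p:
Squares mod 1439: 1095^1≡1095, 1095^2≡338, 1095^4≡563, 1095^8≡389, 1095^16≡226, 1095^32≡711, 1095^64≡432, 1095^128≡993, 1095^256≡334, 1095^512≡753, 1095^1024≡43
1124 = 1024 + 64 + 32 + 4, so 1095^1124 ≡ 43·432·711·563 ≡ 216 (mod 1439)
1032·216 = 222912 ≡ 1306 (mod 1439)
1213 ≠ 1306; the check fails.

no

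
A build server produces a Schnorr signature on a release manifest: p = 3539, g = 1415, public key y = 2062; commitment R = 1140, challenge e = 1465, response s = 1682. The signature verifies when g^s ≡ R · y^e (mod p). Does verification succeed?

fails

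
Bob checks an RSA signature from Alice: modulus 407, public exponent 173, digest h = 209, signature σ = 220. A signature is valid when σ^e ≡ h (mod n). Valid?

σ^173 mod 407 = 198
198 ≠ 209, so verification fails.

no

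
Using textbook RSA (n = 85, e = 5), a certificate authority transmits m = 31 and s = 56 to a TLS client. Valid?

yes

s^5 mod 85 = 31
Since 31 equals the digest 31, verification succeeds.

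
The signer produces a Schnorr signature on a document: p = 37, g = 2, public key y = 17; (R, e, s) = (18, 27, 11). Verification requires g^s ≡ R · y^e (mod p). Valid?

no

g^s mod p:
2^2 = 4
2^4 ≡ 4^2 = 16
2^8 ≡ 16^2 = 256 ≡ 34
11 = 8 + 2 + 1, so 2^11 ≡ 34·4·2 ≡ 13 (mod 37)
R · y^e mod p:
17^2 = 289 ≡ 30
17^4 ≡ 30^2 = 900 ≡ 12
17^8 ≡ 12^2 = 144 ≡ 33
17^16 ≡ 33^2 = 1089 ≡ 16
27 = 16 + 8 + 2 + 1, so 17^27 ≡ 16·33·30·17 ≡ 31 (mod 37)
18·31 = 558 ≡ 3 (mod 37)
13 ≠ 3; the check fails.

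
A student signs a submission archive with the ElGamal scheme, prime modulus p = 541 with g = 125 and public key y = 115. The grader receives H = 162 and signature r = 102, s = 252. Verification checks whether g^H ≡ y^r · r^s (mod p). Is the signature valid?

Left side g^H mod p:
Squares mod 541: 125^1≡125, 125^2≡477, 125^4≡309, 125^8≡265, 125^16≡436, 125^32≡205, 125^64≡368, 125^128≡174
162 = 128 + 32 + 2, so 125^162 ≡ 174·205·477 ≡ 140 (mod 541)
Right side y^r · r^s mod p:
Squares mod 541: 115^1≡115, 115^2≡241, 115^4≡194, 115^8≡307, 115^16≡115, 115^32≡241, 115^64≡194
102 = 64 + 32 + 4 + 2, so 115^102 ≡ 194·241·194·241 ≡ 48 (mod 541)
Squares mod 541: 102^1≡102, 102^2≡125, 102^4≡477, 102^8≡309, 102^16≡265, 102^32≡436, 102^64≡205, 102^128≡368
252 = 128 + 64 + 32 + 16 + 8 + 4, so 102^252 ≡ 368·205·436·265·309·477 ≡ 48 (mod 541)
48·48 = 2304 ≡ 140 (mod 541)
140 ≡ 140 (mod 541), so the signature is genuine.

valid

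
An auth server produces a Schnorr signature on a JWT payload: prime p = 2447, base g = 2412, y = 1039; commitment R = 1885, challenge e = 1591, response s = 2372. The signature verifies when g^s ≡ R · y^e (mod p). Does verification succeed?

passes

g^s mod p:
2412^2 = 5817744 ≡ 1225
2412^4 ≡ 1225^2 = 1500625 ≡ 614
2412^8 ≡ 614^2 = 376996 ≡ 158
2412^16 ≡ 158^2 = 24964 ≡ 494
2412^32 ≡ 494^2 = 244036 ≡ 1783
2412^64 ≡ 1783^2 = 3179089 ≡ 436
2412^128 ≡ 436^2 = 190096 ≡ 1677
2412^256 ≡ 1677^2 = 2812329 ≡ 726
2412^512 ≡ 726^2 = 527076 ≡ 971
2412^1024 ≡ 971^2 = 942841 ≡ 746
2412^2048 ≡ 746^2 = 556516 ≡ 1047
2372 = 2048 + 256 + 64 + 4, so 2412^2372 ≡ 1047·726·436·614 ≡ 478 (mod 2447)
R · y^e mod p:
1039^2 = 1079521 ≡ 394
1039^4 ≡ 394^2 = 155236 ≡ 1075
1039^8 ≡ 1075^2 = 1155625 ≡ 641
1039^16 ≡ 641^2 = 410881 ≡ 2232
1039^32 ≡ 2232^2 = 4981824 ≡ 2179
1039^64 ≡ 2179^2 = 4748041 ≡ 861
1039^128 ≡ 861^2 = 741321 ≡ 2327
1039^256 ≡ 2327^2 = 5414929 ≡ 2165
1039^512 ≡ 2165^2 = 4687225 ≡ 1220
1039^1024 ≡ 1220^2 = 1488400 ≡ 624
1591 = 1024 + 512 + 32 + 16 + 4 + 2 + 1, so 1039^1591 ≡ 624·1220·2179·2232·1075·394·1039 ≡ 1436 (mod 2447)
1885·1436 = 2706860 ≡ 478 (mod 2447)
478 ≡ 478 (mod 2447); signature holds.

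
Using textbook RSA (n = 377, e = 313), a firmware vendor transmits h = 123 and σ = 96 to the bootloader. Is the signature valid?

σ^2 ≡ 96^2 = 9216 ≡ 168
σ^4 ≡ 168^2 = 28224 ≡ 326
σ^8 ≡ 326^2 = 106276 ≡ 339
σ^16 ≡ 339^2 = 114921 ≡ 313
σ^32 ≡ 313^2 = 97969 ≡ 326
σ^64 ≡ 326^2 = 106276 ≡ 339
σ^128 ≡ 339^2 = 114921 ≡ 313
σ^256 ≡ 313^2 = 97969 ≡ 326
313 = 256 + 32 + 16 + 8 + 1, so σ^313 ≡ 326·326·313·339·96 ≡ 5 (mod 377)
The recovered value 5 does not match the digest 123.

invalid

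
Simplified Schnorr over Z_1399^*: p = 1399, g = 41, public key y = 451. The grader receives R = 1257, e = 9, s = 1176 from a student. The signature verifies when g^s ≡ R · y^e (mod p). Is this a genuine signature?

g^s mod p:
Squares mod 1399: 41^1≡41, 41^2≡282, 41^4≡1180, 41^8≡395, 41^16≡736, 41^32≡283, 41^64≡346, 41^128≡801, 41^256≡859, 41^512≡608, 41^1024≡328
1176 = 1024 + 128 + 16 + 8, so 41^1176 ≡ 328·801·736·395 ≡ 303 (mod 1399)
R · y^e mod p:
Squares mod 1399: 451^1≡451, 451^2≡546, 451^4≡129, 451^8≡1252
9 = 8 + 1, so 451^9 ≡ 1252·451 ≡ 855 (mod 1399)
1257·855 = 1074735 ≡ 303 (mod 1399)
303 ≡ 303 (mod 1399); signature holds.

genuine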